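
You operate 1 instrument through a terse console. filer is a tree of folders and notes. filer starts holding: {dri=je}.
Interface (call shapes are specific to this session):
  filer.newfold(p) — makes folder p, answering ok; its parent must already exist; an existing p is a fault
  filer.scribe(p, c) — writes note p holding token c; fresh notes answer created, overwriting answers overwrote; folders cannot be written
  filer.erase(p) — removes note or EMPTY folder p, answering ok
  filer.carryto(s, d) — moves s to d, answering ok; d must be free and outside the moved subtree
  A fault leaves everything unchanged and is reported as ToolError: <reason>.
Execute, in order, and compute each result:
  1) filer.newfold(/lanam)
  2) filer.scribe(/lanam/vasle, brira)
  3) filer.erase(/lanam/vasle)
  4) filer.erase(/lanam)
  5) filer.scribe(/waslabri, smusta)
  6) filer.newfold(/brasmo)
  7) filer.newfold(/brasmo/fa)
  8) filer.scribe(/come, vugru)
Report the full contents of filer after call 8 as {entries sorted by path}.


CALL filer.newfold[p→/lanam]
RET  ok
CALL filer.scribe[p→/lanam/vasle; c→brira]
RET  created
CALL filer.erase[p→/lanam/vasle]
RET  ok
CALL filer.erase[p→/lanam]
RET  ok
CALL filer.scribe[p→/waslabri; c→smusta]
RET  created
CALL filer.newfold[p→/brasmo]
RET  ok
CALL filer.newfold[p→/brasmo/fa]
RET  ok
CALL filer.scribe[p→/come; c→vugru]
RET  created

Answer: {brasmo/, brasmo/fa/, come=vugru, dri=je, waslabri=smusta}


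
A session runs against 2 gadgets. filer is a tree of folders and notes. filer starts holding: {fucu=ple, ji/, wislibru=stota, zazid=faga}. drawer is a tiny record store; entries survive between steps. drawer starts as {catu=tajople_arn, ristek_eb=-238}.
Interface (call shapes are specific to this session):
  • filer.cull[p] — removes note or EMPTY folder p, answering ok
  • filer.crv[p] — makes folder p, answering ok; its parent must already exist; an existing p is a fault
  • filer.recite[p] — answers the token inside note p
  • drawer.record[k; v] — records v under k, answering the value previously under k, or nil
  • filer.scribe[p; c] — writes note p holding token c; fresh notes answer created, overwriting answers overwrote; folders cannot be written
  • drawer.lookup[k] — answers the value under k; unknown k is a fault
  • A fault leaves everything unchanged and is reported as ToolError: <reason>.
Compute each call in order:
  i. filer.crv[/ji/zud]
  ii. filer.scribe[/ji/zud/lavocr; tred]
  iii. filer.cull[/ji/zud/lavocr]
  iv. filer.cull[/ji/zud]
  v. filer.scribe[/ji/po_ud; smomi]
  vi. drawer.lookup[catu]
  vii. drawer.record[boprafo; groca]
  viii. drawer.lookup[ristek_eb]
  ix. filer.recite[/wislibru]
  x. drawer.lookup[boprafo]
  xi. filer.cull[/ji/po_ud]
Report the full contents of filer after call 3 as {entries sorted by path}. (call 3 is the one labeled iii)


Answer: {fucu=ple, ji/, ji/zud/, wislibru=stota, zazid=faga}

Derivation:
% filer.crv(p: /ji/zud) ~> ok
% filer.scribe(p: /ji/zud/lavocr, c: tred) ~> created
% filer.cull(p: /ji/zud/lavocr) ~> ok
% filer.cull(p: /ji/zud) ~> ok
% filer.scribe(p: /ji/po_ud, c: smomi) ~> created
% drawer.lookup(k: catu) ~> tajople_arn
% drawer.record(k: boprafo, v: groca) ~> nil
% drawer.lookup(k: ristek_eb) ~> -238
% filer.recite(p: /wislibru) ~> stota
% drawer.lookup(k: boprafo) ~> groca
% filer.cull(p: /ji/po_ud) ~> ok


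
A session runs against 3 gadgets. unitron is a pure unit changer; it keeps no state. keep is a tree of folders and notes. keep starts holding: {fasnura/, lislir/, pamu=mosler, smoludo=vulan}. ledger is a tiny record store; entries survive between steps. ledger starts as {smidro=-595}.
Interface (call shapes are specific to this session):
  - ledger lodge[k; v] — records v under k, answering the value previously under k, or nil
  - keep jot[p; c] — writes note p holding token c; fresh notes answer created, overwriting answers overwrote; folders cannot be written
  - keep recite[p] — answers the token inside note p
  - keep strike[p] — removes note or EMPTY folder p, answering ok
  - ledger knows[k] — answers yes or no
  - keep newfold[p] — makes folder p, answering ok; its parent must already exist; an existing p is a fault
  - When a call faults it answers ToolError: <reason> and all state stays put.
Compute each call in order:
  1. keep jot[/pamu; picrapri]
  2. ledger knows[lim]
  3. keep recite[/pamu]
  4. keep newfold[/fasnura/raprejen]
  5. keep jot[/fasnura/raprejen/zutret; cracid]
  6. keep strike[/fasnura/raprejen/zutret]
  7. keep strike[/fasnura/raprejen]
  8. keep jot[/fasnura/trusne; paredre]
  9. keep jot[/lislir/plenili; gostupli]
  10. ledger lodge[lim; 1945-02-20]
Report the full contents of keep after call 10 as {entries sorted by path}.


! 1. keep jot(p=/pamu, c=picrapri) ~> overwrote
! 2. ledger knows(k=lim) ~> no
! 3. keep recite(p=/pamu) ~> picrapri
! 4. keep newfold(p=/fasnura/raprejen) ~> ok
! 5. keep jot(p=/fasnura/raprejen/zutret, c=cracid) ~> created
! 6. keep strike(p=/fasnura/raprejen/zutret) ~> ok
! 7. keep strike(p=/fasnura/raprejen) ~> ok
! 8. keep jot(p=/fasnura/trusne, c=paredre) ~> created
! 9. keep jot(p=/lislir/plenili, c=gostupli) ~> created
! 10. ledger lodge(k=lim, v=1945-02-20) ~> nil

Answer: {fasnura/, fasnura/trusne=paredre, lislir/, lislir/plenili=gostupli, pamu=picrapri, smoludo=vulan}


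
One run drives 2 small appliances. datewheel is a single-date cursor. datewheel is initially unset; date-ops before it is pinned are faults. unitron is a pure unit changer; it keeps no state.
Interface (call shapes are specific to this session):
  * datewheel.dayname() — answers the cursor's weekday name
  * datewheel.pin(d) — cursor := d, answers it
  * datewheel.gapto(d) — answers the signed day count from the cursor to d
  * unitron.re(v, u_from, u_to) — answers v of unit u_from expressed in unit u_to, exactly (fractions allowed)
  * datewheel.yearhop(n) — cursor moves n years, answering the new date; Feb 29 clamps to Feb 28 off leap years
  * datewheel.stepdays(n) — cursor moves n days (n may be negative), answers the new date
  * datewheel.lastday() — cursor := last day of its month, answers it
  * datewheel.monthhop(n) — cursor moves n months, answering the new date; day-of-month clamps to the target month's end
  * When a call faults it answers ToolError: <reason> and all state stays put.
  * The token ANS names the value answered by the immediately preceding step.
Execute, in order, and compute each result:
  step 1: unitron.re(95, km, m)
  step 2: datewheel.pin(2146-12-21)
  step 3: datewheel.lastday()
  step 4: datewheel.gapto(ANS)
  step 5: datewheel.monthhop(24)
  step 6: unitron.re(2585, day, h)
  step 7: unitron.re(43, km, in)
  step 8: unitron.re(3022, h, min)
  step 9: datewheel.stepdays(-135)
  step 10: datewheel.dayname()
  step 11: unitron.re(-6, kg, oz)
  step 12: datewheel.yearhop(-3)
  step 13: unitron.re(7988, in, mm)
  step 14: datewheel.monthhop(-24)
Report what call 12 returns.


Answer: 2145-08-18

Derivation:
// 1. unitron.re(v=95, u_from=km, u_to=m) => 95000
// 2. datewheel.pin(d=2146-12-21) => 2146-12-21
// 3. datewheel.lastday() => 2146-12-31
// 4. datewheel.gapto(d=ANS) => 0
// 5. datewheel.monthhop(n=24) => 2148-12-31
// 6. unitron.re(v=2585, u_from=day, u_to=h) => 62040
// 7. unitron.re(v=43, u_from=km, u_to=in) => 215000000/127
// 8. unitron.re(v=3022, u_from=h, u_to=min) => 181320
// 9. datewheel.stepdays(n=-135) => 2148-08-18
// 10. datewheel.dayname() => Sunday
// 11. unitron.re(v=-6, u_from=kg, u_to=oz) => -9600000000/45359237
// 12. datewheel.yearhop(n=-3) => 2145-08-18
// 13. unitron.re(v=7988, u_from=in, u_to=mm) => 1014476/5
// 14. datewheel.monthhop(n=-24) => 2143-08-18


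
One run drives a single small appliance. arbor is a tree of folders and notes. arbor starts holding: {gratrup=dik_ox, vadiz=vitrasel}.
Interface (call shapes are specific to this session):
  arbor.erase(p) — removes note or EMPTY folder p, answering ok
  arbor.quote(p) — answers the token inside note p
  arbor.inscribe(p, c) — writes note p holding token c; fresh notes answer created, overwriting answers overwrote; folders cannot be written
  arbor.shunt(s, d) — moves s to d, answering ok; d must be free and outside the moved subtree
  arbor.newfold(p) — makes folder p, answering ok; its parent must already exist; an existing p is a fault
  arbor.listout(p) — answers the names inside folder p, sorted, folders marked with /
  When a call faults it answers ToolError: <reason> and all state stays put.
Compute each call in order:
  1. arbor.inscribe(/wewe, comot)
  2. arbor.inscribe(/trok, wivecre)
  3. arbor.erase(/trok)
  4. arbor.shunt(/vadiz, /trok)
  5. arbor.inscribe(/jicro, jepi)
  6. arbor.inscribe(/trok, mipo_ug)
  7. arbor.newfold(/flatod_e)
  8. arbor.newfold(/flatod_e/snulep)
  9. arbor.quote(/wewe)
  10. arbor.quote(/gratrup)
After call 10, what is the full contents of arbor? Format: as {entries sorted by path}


Step: arbor.inscribe[p='/wewe'; c='comot']
Result: created
Step: arbor.inscribe[p='/trok'; c='wivecre']
Result: created
Step: arbor.erase[p='/trok']
Result: ok
Step: arbor.shunt[s='/vadiz'; d='/trok']
Result: ok
Step: arbor.inscribe[p='/jicro'; c='jepi']
Result: created
Step: arbor.inscribe[p='/trok'; c='mipo_ug']
Result: overwrote
Step: arbor.newfold[p='/flatod_e']
Result: ok
Step: arbor.newfold[p='/flatod_e/snulep']
Result: ok
Step: arbor.quote[p='/wewe']
Result: comot
Step: arbor.quote[p='/gratrup']
Result: dik_ox

Answer: {flatod_e/, flatod_e/snulep/, gratrup=dik_ox, jicro=jepi, trok=mipo_ug, wewe=comot}


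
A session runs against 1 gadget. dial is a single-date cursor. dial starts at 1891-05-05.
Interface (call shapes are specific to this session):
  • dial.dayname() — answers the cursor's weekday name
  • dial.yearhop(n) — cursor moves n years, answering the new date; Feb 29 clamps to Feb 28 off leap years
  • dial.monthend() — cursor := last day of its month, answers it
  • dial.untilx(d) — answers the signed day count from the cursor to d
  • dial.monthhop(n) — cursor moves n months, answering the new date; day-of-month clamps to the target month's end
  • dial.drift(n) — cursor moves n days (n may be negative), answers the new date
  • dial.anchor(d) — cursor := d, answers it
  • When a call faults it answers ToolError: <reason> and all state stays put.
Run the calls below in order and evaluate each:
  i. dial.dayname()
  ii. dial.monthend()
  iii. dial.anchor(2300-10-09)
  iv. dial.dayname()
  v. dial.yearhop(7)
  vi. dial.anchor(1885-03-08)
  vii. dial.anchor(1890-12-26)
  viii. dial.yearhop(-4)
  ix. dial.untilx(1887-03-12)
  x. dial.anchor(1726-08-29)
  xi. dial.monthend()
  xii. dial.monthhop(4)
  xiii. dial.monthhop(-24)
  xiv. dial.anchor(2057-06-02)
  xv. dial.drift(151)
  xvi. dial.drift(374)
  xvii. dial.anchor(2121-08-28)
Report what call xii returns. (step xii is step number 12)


Answer: 1726-12-31

Derivation:
% dayname() -> Tuesday
% monthend() -> 1891-05-31
% anchor(d=2300-10-09) -> 2300-10-09
% dayname() -> Tuesday
% yearhop(n=7) -> 2307-10-09
% anchor(d=1885-03-08) -> 1885-03-08
% anchor(d=1890-12-26) -> 1890-12-26
% yearhop(n=-4) -> 1886-12-26
% untilx(d=1887-03-12) -> 76
% anchor(d=1726-08-29) -> 1726-08-29
% monthend() -> 1726-08-31
% monthhop(n=4) -> 1726-12-31
% monthhop(n=-24) -> 1724-12-31
% anchor(d=2057-06-02) -> 2057-06-02
% drift(n=151) -> 2057-10-31
% drift(n=374) -> 2058-11-09
% anchor(d=2121-08-28) -> 2121-08-28


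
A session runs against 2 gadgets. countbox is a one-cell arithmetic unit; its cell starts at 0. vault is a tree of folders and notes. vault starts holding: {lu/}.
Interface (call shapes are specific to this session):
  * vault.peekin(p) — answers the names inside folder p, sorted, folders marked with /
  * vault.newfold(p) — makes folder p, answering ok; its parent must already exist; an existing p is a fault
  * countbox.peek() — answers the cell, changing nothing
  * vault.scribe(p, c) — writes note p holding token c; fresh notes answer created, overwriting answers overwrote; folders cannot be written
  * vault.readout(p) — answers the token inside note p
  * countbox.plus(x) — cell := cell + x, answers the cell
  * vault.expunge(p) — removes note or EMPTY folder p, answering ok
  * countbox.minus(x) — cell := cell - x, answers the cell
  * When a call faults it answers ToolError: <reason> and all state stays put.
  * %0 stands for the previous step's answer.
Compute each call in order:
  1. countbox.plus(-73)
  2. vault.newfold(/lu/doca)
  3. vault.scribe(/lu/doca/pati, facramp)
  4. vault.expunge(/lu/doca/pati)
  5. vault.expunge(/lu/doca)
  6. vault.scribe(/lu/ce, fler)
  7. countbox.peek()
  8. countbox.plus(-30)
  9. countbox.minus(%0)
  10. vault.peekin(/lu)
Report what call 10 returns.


Answer: [ce]

Derivation:
Next I call countbox.plus using -73, yielding -73.
Using vault.newfold using /lu/doca, and get ok.
I use vault.scribe using /lu/doca/pati, facramp, → created.
I invoke vault.expunge using /lu/doca/pati, giving ok.
Invoking vault.expunge using /lu/doca, yielding ok.
Next I call vault.scribe using /lu/ce, fler, giving created.
Now I run countbox.peek(), — result: -73.
Calling countbox.plus using -30, giving -103.
Then countbox.minus using %0, and observe 0.
I call vault.peekin using /lu, — result: [ce].


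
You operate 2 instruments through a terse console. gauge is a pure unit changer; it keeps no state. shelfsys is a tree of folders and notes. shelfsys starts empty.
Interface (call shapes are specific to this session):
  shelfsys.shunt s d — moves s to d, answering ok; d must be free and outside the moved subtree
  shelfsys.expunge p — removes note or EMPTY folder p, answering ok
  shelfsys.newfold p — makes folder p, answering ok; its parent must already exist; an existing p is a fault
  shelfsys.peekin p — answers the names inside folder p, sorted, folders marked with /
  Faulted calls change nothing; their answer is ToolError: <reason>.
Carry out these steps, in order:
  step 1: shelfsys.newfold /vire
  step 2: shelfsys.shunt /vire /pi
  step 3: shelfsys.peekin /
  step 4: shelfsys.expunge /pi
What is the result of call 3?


-- 1. shelfsys.newfold(p=/vire) -> ok
-- 2. shelfsys.shunt(s=/vire, d=/pi) -> ok
-- 3. shelfsys.peekin(p=/) -> [pi/]
-- 4. shelfsys.expunge(p=/pi) -> ok

Answer: [pi/]


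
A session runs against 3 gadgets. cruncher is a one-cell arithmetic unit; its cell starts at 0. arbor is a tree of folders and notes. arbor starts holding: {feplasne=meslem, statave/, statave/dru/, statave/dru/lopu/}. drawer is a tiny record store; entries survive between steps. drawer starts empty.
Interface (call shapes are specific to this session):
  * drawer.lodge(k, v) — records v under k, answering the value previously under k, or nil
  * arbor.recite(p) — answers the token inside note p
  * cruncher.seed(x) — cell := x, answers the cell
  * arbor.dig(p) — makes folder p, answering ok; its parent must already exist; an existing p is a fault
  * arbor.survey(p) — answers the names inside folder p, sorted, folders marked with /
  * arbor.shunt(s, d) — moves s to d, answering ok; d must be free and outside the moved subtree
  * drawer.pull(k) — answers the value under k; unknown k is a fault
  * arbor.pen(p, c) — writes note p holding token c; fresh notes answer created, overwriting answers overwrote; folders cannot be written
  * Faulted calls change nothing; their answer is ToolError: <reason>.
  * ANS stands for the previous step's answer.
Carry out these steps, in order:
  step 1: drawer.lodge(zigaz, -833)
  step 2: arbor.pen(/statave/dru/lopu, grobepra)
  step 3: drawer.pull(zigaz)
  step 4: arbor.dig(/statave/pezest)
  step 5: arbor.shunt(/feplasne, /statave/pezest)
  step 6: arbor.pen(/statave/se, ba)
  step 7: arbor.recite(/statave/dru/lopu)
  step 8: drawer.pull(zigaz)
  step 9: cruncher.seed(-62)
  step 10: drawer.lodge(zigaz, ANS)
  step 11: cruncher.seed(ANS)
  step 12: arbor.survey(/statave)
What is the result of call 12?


Answer: [dru/, pezest/, se]

Derivation:
Using lodge using k: zigaz, v: -833, — result: nil.
Now I run pen using p: /statave/dru/lopu, c: grobepra, yielding ToolError: is a directory.
Next I call pull using k: zigaz: -833.
I invoke dig using p: /statave/pezest: ok.
I try shunt using s: /feplasne, d: /statave/pezest, yielding ToolError: exists.
I call pen using p: /statave/se, c: ba: created.
Invoking recite using p: /statave/dru/lopu, giving ToolError: is a directory.
Calling pull using k: zigaz: -833.
Next I call seed using x: -62: -62.
I use lodge using k: zigaz, v: ANS, and observe -833.
I call seed using x: ANS, and see -833.
Next I call survey using p: /statave, and observe [dru/, pezest/, se].


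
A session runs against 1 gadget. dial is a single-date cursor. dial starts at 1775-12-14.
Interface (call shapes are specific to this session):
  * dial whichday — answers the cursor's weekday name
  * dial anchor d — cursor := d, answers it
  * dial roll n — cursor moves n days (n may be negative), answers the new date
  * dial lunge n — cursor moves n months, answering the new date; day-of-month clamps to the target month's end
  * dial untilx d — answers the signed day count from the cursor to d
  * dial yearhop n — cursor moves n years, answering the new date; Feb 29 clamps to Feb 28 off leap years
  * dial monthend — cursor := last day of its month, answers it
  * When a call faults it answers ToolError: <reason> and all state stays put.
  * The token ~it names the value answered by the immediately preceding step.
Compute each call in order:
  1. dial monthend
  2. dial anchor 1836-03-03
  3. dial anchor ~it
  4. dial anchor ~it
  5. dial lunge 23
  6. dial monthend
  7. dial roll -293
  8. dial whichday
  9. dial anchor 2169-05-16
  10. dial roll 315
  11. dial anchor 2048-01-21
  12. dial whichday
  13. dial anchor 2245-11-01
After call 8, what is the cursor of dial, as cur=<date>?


Answer: cur=1837-05-11

Derivation:
Then dial monthend, and observe 1775-12-31.
Using dial anchor(d: 1836-03-03), which returns 1836-03-03.
I run dial anchor(d: ~it), and get 1836-03-03.
I try dial anchor(d: ~it), — result: 1836-03-03.
Invoking dial lunge(n: 23), and get 1838-02-03.
I run dial monthend, → 1838-02-28.
I invoke dial roll(n: -293), giving 1837-05-11.
I try dial whichday, yielding Thursday.
Next I call dial anchor(d: 2169-05-16), which returns 2169-05-16.
Now I run dial roll(n: 315), yielding 2170-03-27.
I use dial anchor(d: 2048-01-21), and observe 2048-01-21.
Calling dial whichday, — result: Tuesday.
Next I call dial anchor(d: 2245-11-01): 2245-11-01.


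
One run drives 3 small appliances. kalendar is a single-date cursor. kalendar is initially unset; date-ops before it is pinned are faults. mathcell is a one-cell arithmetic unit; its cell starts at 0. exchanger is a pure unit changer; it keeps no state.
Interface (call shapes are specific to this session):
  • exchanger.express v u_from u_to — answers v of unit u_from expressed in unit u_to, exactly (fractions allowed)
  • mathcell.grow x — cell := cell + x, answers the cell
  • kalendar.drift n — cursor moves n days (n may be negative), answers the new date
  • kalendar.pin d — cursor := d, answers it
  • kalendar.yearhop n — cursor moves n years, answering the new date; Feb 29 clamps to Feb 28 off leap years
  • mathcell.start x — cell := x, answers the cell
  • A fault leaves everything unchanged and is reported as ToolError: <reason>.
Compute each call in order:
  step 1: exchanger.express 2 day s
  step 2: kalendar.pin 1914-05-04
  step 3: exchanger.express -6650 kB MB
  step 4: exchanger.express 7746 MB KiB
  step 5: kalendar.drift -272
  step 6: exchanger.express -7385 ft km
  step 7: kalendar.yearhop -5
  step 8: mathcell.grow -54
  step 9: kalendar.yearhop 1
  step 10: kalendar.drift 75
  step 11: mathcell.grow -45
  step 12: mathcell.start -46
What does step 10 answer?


I invoke exchanger.express using v='2', u_from='day', u_to='s', and see 172800.
Next I call kalendar.pin using d='1914-05-04', → 1914-05-04.
Using exchanger.express using v='-6650', u_from='kB', u_to='MB', — result: -133/20.
Now I run exchanger.express using v='7746', u_from='MB', u_to='KiB': 60515625/8.
Next I call kalendar.drift using n='-272', and observe 1913-08-05.
I run exchanger.express using v='-7385', u_from='ft', u_to='km', and see -562737/250000.
Invoking kalendar.yearhop using n='-5', and see 1908-08-05.
I call mathcell.grow using x='-54', and observe -54.
I run kalendar.yearhop using n='1', yielding 1909-08-05.
Using kalendar.drift using n='75', → 1909-10-19.
Now I run mathcell.grow using x='-45', yielding -99.
I call mathcell.start using x='-46', giving -46.

Answer: 1909-10-19


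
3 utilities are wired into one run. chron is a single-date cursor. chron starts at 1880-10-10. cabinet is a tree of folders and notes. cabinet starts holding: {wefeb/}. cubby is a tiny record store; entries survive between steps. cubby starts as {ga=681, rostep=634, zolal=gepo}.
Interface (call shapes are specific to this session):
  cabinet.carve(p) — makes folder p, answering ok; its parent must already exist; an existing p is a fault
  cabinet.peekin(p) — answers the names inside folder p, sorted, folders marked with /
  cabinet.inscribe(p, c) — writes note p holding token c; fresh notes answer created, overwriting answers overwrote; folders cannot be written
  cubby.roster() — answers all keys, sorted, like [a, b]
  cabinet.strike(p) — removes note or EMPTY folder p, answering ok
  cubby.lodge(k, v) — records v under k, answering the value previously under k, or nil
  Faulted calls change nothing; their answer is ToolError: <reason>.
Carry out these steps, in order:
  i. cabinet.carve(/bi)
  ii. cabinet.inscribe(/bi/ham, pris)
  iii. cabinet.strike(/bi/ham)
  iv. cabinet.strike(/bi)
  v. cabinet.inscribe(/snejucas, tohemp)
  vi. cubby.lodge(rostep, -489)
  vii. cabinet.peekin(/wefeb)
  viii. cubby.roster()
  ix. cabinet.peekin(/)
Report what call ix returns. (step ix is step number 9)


! carve(p: /bi) ~> ok
! inscribe(p: /bi/ham, c: pris) ~> created
! strike(p: /bi/ham) ~> ok
! strike(p: /bi) ~> ok
! inscribe(p: /snejucas, c: tohemp) ~> created
! lodge(k: rostep, v: -489) ~> 634
! peekin(p: /wefeb) ~> []
! roster() ~> [ga, rostep, zolal]
! peekin(p: /) ~> [snejucas, wefeb/]

Answer: [snejucas, wefeb/]


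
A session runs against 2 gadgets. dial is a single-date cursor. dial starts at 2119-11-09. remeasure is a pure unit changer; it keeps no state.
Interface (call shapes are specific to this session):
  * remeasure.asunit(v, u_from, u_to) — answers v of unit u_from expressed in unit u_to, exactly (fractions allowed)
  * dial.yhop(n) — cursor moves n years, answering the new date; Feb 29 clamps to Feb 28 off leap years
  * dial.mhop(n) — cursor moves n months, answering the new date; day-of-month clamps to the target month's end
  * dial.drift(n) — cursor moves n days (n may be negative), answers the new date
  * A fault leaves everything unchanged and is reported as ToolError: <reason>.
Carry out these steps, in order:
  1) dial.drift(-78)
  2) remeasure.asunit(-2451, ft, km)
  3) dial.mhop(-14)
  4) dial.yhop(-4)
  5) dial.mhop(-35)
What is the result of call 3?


Answer: 2118-06-23

Derivation:
% dial.drift -78
:: 2119-08-23
% remeasure.asunit -2451 ft km
:: -933831/1250000
% dial.mhop -14
:: 2118-06-23
% dial.yhop -4
:: 2114-06-23
% dial.mhop -35
:: 2111-07-23


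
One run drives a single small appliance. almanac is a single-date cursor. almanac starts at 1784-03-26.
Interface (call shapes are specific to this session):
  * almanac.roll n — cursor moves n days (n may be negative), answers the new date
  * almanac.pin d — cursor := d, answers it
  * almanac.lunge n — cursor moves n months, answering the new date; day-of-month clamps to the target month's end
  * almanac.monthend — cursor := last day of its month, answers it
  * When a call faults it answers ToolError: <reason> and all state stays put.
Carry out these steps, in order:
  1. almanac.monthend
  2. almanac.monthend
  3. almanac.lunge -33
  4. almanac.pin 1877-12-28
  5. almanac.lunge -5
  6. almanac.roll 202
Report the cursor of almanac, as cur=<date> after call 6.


Answer: cur=1878-02-15

Derivation:
→ almanac.monthend()
← 1784-03-31
→ almanac.monthend()
← 1784-03-31
→ almanac.lunge(n='-33')
← 1781-06-30
→ almanac.pin(d='1877-12-28')
← 1877-12-28
→ almanac.lunge(n='-5')
← 1877-07-28
→ almanac.roll(n='202')
← 1878-02-15


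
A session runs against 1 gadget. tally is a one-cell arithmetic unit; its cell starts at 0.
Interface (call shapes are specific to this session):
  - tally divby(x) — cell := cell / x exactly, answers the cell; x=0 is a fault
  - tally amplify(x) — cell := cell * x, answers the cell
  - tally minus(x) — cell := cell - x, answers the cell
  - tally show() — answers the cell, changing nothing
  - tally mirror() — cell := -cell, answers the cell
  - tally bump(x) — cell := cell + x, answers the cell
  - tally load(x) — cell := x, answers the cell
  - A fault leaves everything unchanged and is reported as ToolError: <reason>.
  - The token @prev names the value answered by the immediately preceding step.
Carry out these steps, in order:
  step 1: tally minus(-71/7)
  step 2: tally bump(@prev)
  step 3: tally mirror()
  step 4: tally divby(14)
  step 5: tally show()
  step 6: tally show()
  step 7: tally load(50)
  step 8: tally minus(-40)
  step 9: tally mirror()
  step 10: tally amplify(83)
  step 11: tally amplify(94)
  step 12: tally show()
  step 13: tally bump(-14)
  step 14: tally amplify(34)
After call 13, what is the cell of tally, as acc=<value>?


% 1. tally minus(x='-71/7') => 71/7
% 2. tally bump(x='@prev') => 142/7
% 3. tally mirror() => -142/7
% 4. tally divby(x='14') => -71/49
% 5. tally show() => -71/49
% 6. tally show() => -71/49
% 7. tally load(x='50') => 50
% 8. tally minus(x='-40') => 90
% 9. tally mirror() => -90
% 10. tally amplify(x='83') => -7470
% 11. tally amplify(x='94') => -702180
% 12. tally show() => -702180
% 13. tally bump(x='-14') => -702194
% 14. tally amplify(x='34') => -23874596

Answer: acc=-702194


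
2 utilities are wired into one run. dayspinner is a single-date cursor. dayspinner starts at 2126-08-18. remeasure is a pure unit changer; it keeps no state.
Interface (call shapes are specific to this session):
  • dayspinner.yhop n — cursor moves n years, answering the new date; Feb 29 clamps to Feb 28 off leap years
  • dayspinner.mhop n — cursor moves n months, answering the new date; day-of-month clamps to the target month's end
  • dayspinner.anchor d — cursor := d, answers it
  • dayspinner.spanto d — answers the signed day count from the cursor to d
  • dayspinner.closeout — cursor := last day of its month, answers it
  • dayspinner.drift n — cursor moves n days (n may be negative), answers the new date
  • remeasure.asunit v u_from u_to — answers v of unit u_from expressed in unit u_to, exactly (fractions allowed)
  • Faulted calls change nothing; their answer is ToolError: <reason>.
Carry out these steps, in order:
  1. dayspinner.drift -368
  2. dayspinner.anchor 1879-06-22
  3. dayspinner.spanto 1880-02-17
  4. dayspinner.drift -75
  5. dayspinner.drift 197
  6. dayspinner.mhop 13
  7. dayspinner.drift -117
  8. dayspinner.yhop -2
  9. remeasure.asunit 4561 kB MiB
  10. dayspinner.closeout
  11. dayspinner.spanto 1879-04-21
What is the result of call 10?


Answer: 1878-07-31

Derivation:
→ drift(n=-368)
← 2125-08-15
→ anchor(d=1879-06-22)
← 1879-06-22
→ spanto(d=1880-02-17)
← 240
→ drift(n=-75)
← 1879-04-08
→ drift(n=197)
← 1879-10-22
→ mhop(n=13)
← 1880-11-22
→ drift(n=-117)
← 1880-07-28
→ yhop(n=-2)
← 1878-07-28
→ asunit(v=4561, u_from=kB, u_to=MiB)
← 570125/131072
→ closeout()
← 1878-07-31
→ spanto(d=1879-04-21)
← 264


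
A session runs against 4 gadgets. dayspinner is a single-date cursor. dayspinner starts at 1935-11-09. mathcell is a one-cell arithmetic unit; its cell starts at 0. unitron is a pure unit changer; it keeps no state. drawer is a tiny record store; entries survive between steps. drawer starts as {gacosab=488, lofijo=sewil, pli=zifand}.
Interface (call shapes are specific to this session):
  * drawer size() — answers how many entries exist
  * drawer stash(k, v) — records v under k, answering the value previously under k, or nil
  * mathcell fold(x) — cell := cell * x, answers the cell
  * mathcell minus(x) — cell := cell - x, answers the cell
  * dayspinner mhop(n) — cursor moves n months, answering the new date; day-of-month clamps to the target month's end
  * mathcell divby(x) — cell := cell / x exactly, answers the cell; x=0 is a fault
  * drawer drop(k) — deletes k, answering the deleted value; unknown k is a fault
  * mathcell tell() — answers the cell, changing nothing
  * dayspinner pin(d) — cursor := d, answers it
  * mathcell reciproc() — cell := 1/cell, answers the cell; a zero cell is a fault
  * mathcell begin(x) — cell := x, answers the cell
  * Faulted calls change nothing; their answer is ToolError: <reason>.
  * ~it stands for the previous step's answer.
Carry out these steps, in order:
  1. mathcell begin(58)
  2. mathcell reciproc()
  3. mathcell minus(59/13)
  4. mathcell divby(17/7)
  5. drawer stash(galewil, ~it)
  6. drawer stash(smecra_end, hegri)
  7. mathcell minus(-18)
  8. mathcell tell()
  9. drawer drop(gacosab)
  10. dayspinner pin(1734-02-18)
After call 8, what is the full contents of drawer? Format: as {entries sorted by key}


Answer: {gacosab=488, galewil=-23863/12818, lofijo=sewil, pli=zifand, smecra_end=hegri}

Derivation:
! 1. mathcell begin(x: 58) -> 58
! 2. mathcell reciproc() -> 1/58
! 3. mathcell minus(x: 59/13) -> -3409/754
! 4. mathcell divby(x: 17/7) -> -23863/12818
! 5. drawer stash(k: galewil, v: ~it) -> nil
! 6. drawer stash(k: smecra_end, v: hegri) -> nil
! 7. mathcell minus(x: -18) -> 206861/12818
! 8. mathcell tell() -> 206861/12818
! 9. drawer drop(k: gacosab) -> 488
! 10. dayspinner pin(d: 1734-02-18) -> 1734-02-18


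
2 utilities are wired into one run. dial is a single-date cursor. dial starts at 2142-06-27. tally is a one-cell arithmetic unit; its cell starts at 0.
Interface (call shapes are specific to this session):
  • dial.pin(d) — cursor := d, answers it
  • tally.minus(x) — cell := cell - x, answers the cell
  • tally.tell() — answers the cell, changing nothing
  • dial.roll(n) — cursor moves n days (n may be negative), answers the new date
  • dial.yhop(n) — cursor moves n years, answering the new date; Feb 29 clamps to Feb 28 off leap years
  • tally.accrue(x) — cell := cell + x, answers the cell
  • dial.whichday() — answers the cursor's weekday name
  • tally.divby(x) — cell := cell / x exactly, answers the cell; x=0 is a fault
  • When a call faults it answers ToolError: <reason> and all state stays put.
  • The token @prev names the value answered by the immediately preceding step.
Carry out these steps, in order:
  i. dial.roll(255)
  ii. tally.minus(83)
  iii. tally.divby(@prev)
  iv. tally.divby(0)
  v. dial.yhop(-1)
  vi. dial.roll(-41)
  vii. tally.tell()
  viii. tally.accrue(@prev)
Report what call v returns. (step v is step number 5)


Act: dial.roll[n: 255]
Obs: 2143-03-09
Act: tally.minus[x: 83]
Obs: -83
Act: tally.divby[x: @prev]
Obs: 1
Act: tally.divby[x: 0]
Obs: ToolError: division by zero
Act: dial.yhop[n: -1]
Obs: 2142-03-09
Act: dial.roll[n: -41]
Obs: 2142-01-27
Act: tally.tell[]
Obs: 1
Act: tally.accrue[x: @prev]
Obs: 2

Answer: 2142-03-09


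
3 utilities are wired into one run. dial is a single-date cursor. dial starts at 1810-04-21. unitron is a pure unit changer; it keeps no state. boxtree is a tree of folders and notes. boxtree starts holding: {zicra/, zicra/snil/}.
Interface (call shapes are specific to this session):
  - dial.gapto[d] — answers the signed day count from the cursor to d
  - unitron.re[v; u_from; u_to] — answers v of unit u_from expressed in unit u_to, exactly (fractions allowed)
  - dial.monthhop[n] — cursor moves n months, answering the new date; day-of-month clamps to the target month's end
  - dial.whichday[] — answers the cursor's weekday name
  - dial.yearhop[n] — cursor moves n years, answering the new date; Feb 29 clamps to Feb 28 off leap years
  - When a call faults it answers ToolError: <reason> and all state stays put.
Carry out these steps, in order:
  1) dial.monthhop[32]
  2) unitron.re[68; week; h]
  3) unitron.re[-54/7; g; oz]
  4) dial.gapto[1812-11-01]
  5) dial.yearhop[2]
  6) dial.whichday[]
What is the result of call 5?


Answer: 1814-12-21

Derivation:
~$ monthhop n: 32
= 1812-12-21
~$ re v: 68 u_from: week u_to: h
= 11424
~$ re v: -54/7 u_from: g u_to: oz
= -86400000/317514659
~$ gapto d: 1812-11-01
= -50
~$ yearhop n: 2
= 1814-12-21
~$ whichday
= Wednesday


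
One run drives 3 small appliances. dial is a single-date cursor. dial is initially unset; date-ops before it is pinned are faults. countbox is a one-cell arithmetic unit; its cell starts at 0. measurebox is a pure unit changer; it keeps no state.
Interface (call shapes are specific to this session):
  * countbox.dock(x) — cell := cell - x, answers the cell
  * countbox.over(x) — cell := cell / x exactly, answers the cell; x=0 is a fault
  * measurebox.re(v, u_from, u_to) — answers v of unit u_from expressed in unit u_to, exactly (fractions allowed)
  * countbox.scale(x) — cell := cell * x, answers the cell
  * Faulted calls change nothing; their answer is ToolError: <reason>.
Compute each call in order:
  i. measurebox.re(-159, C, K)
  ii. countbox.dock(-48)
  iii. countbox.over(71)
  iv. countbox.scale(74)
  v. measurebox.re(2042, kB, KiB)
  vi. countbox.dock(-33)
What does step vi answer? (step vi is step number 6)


;; 1. measurebox.re(v: -159, u_from: C, u_to: K) == 2283/20
;; 2. countbox.dock(x: -48) == 48
;; 3. countbox.over(x: 71) == 48/71
;; 4. countbox.scale(x: 74) == 3552/71
;; 5. measurebox.re(v: 2042, u_from: kB, u_to: KiB) == 127625/64
;; 6. countbox.dock(x: -33) == 5895/71

Answer: 5895/71


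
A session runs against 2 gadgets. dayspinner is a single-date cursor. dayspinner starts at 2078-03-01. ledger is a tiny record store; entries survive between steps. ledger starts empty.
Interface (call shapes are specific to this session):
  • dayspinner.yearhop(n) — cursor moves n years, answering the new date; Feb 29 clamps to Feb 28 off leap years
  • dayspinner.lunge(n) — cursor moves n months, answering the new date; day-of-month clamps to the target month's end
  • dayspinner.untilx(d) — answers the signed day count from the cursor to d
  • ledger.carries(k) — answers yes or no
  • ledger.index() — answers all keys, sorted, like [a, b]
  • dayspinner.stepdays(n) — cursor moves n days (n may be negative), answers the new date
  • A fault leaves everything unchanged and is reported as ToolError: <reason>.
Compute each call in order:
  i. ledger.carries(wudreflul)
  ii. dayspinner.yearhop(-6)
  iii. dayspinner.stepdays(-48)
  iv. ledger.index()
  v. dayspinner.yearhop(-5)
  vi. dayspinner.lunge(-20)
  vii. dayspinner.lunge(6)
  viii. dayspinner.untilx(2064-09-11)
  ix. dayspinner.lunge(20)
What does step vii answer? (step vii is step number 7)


Answer: 2065-11-13

Derivation:
Using ledger.carries on k='wudreflul': no.
I try dayspinner.yearhop on n='-6', → 2072-03-01.
Next I call dayspinner.stepdays on n='-48', which returns 2072-01-13.
Now I run ledger.index(), giving [].
Using dayspinner.yearhop on n='-5', and see 2067-01-13.
I use dayspinner.lunge on n='-20', — result: 2065-05-13.
Then dayspinner.lunge on n='6', yielding 2065-11-13.
Calling dayspinner.untilx on d='2064-09-11', — result: -428.
Then dayspinner.lunge on n='20', and see 2067-07-13.


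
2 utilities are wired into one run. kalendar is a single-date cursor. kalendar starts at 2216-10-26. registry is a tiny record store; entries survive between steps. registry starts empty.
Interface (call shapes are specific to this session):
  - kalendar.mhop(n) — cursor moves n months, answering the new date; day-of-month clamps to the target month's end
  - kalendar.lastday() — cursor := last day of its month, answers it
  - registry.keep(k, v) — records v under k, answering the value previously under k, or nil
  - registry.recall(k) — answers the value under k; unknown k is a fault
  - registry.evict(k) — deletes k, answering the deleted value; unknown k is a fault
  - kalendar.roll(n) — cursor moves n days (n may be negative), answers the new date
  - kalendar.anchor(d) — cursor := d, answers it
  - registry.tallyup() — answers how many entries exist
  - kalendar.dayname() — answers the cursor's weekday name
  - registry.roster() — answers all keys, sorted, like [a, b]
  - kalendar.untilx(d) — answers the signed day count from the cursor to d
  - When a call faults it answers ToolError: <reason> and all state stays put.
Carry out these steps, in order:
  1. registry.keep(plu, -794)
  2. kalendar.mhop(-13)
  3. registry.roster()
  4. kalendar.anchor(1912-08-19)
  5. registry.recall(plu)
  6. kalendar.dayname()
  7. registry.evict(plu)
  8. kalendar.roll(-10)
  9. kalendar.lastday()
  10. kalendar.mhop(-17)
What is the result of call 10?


Answer: 1911-03-31

Derivation:
==> registry.keep(k=plu, v=-794)
<== nil
==> kalendar.mhop(n=-13)
<== 2215-09-26
==> registry.roster()
<== [plu]
==> kalendar.anchor(d=1912-08-19)
<== 1912-08-19
==> registry.recall(k=plu)
<== -794
==> kalendar.dayname()
<== Monday
==> registry.evict(k=plu)
<== -794
==> kalendar.roll(n=-10)
<== 1912-08-09
==> kalendar.lastday()
<== 1912-08-31
==> kalendar.mhop(n=-17)
<== 1911-03-31


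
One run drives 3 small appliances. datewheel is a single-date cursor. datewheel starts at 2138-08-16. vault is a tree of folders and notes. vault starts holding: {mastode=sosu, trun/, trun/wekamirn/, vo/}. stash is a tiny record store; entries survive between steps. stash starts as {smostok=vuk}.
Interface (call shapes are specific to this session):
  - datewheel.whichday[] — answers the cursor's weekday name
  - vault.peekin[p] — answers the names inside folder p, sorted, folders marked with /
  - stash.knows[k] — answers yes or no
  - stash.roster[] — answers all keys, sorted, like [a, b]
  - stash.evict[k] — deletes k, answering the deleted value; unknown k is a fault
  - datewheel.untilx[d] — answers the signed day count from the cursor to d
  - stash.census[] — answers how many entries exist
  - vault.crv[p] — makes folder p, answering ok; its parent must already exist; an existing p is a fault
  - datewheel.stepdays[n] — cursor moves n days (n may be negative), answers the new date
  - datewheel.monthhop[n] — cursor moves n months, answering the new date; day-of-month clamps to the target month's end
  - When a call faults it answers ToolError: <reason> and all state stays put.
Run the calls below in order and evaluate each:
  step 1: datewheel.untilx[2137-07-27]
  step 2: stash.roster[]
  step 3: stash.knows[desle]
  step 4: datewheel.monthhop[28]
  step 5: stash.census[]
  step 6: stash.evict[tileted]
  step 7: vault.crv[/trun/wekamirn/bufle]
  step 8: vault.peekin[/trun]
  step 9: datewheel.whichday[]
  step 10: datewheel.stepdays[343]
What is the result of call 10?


Answer: 2141-11-24

Derivation:
·→ datewheel.untilx(d→2137-07-27)
·← -385
·→ stash.roster()
·← [smostok]
·→ stash.knows(k→desle)
·← no
·→ datewheel.monthhop(n→28)
·← 2140-12-16
·→ stash.census()
·← 1
·→ stash.evict(k→tileted)
·← ToolError: no such key tileted
·→ vault.crv(p→/trun/wekamirn/bufle)
·← ok
·→ vault.peekin(p→/trun)
·← [wekamirn/]
·→ datewheel.whichday()
·← Friday
·→ datewheel.stepdays(n→343)
·← 2141-11-24


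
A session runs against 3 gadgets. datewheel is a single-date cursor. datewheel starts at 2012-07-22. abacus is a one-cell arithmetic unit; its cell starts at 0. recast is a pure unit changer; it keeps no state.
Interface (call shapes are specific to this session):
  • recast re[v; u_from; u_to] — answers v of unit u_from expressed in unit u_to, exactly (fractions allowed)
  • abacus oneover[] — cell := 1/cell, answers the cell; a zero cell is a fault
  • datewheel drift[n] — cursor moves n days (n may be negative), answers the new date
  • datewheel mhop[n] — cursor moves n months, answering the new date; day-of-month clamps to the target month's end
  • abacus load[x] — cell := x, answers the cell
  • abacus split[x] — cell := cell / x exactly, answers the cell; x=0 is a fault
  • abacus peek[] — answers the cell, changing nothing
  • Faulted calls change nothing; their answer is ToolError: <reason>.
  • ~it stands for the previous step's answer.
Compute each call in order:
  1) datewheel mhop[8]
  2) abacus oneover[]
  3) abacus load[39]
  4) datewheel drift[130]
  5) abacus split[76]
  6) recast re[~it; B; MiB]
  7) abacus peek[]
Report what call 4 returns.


Act: datewheel mhop[n='8']
Obs: 2013-03-22
Act: abacus oneover[]
Obs: ToolError: reciprocal of zero
Act: abacus load[x='39']
Obs: 39
Act: datewheel drift[n='130']
Obs: 2013-07-30
Act: abacus split[x='76']
Obs: 39/76
Act: recast re[v='~it'; u_from='B'; u_to='MiB']
Obs: 39/79691776
Act: abacus peek[]
Obs: 39/76

Answer: 2013-07-30
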